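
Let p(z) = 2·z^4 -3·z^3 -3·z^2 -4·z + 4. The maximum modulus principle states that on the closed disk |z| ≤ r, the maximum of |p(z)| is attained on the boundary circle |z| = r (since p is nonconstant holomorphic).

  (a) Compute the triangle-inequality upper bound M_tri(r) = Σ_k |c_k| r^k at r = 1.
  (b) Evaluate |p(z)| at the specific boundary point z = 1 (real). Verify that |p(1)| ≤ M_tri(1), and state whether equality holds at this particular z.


Coefficients: c_0 = 4, c_1 = -4, c_2 = -3, c_3 = -3, c_4 = 2. Radius r = 1.
Part (a). Triangle bound: M_tri(r) = Σ_k |c_k| r^k
  = |4|·1^0 + |-4|·1^1 + |-3|·1^2 + |-3|·1^3 + |2|·1^4
  = 4 + 4 + 3 + 3 + 2 = 16.
This bounds M(r) := max_{|z|=r} |p(z)| from above; equality holds iff all terms c_k z^k can be made to align in phase at a single z on |z|=r.
Part (b). At z = 1 (real, on the circle |z| = r):
  p(1) = (4)·1^0 + (-4)·1^1 + (-3)·1^2 + (-3)·1^3 + (2)·1^4 = -4.
  |p(1)| = 4.
Check: |p(1)| = 4 ≤ 16 = M_tri(1). ✓ Equality does not hold at z = 1 (the coefficients have mixed signs, so the terms do not all align in phase there).

M_tri(1) = 16; |p(1)| = 4; equality at z=1: no.


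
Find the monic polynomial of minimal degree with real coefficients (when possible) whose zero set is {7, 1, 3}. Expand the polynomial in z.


The polynomial is p(z) = ∏_{α ∈ S} (z − α), where S = {7, 1, 3}.
Expanding the product yields: p(z) = z^3 -11·z^2 + 31·z -21.
The resulting polynomial has degree 3 and real coefficients as required.

p(z) = z^3 -11·z^2 + 31·z -21.


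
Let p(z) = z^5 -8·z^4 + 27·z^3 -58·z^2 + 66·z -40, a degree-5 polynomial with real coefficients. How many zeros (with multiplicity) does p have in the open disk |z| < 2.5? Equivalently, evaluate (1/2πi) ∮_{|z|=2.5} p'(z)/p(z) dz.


The zeros of p are: (1 + 1i), (1 - 1i), (1 + 2i), (1 - 2i), 4.
Their magnitudes are: 1.414, 1.414, 2.236, 2.236, 4.
Zeros with |z| < R = 2.5: (1 + 1i), (1 - 1i), (1 + 2i), (1 - 2i).
Count = 4.
By the argument principle, (1/2πi) ∮_{|z|=R} p'(z)/p(z) dz equals exactly this count.

Number of zeros inside |z| < 2.5: 4.


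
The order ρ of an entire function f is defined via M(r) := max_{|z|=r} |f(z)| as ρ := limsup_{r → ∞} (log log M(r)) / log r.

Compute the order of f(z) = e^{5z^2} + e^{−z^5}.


Each summand is entire of order 2 and 5 respectively (as in the single-exponential case). The order of a sum is at most the max of the orders, so ρ ≤ 5. For the lower bound: on |z|=r choose arg z so that -1z^5 is real positive; then |e^{-1z^5}| = e^{1r^5} while |e^{5z^2}| ≤ e^{5r^2} = o(e^{1r^5}). So |f| ≥ e^{1r^5}(1 − o(1)) and ρ ≥ 5. Hence ρ = max(2, 5) = 5.
Therefore ρ = 5.

Order ρ = 5.


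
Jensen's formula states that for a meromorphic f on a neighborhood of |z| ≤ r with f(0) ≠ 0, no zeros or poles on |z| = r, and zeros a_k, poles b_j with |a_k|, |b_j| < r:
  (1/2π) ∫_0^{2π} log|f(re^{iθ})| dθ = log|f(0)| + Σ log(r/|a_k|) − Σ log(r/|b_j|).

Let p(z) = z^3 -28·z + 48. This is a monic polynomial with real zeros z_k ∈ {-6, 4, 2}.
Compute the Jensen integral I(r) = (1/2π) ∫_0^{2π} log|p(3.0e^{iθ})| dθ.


Zeros: -6, 2, 4; r = 3.0.
Inside |z| < r: 2. Outside (|z| ≥ r): -6, 4.
p(0) = 48, so log|p(0)| = log(48) = 3.8712.
Apply Jensen: I(r) = log|p(0)| + Σ_k log(r/|z_k|), summed over zeros inside |z| < r.
  log(r/|z_k|) for z_k = 2: log(3.0/2) = 0.4055
  Outside zeros (-6, 4) contribute nothing to the Jensen sum.
Sum over inside zeros: 0.4055.
I(r) = log|p(0)| + (inside sum) = 3.8712 + 0.4055 = 4.2767.
Note: since some zeros are outside |z| ≤ r, the simplified n·log(r) form does NOT apply — only the inside zeros contribute.

I(r) ≈ 4.2767.


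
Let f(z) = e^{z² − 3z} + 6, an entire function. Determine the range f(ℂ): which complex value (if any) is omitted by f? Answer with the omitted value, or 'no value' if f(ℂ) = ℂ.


Little Picard bounds the complement of f(ℂ) to at most one point.
The exponent g(z) = z² − 3z is a nonconstant polynomial, hence surjective onto ℂ. So e^{g(z)} takes every value in {e^w : w ∈ ℂ} = ℂ ∖ {0}. Adding 6 shifts the range to ℂ ∖ {6}. f omits exactly 6.

Omitted value: 6.


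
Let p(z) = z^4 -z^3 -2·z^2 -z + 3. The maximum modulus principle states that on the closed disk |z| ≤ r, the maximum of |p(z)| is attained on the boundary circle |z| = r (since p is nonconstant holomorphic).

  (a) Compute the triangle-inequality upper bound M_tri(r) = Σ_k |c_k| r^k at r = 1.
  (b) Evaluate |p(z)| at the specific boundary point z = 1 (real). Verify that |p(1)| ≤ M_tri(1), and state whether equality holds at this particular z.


Coefficients: c_0 = 3, c_1 = -1, c_2 = -2, c_3 = -1, c_4 = 1. Radius r = 1.
Part (a). Triangle bound: M_tri(r) = Σ_k |c_k| r^k
  = |3|·1^0 + |-1|·1^1 + |-2|·1^2 + |-1|·1^3 + |1|·1^4
  = 3 + 1 + 2 + 1 + 1 = 8.
This bounds M(r) := max_{|z|=r} |p(z)| from above; equality holds iff all terms c_k z^k can be made to align in phase at a single z on |z|=r.
Part (b). At z = 1 (real, on the circle |z| = r):
  p(1) = (3)·1^0 + (-1)·1^1 + (-2)·1^2 + (-1)·1^3 + (1)·1^4 = 0.
  |p(1)| = 0.
Check: |p(1)| = 0 ≤ 8 = M_tri(1). ✓ Equality does not hold at z = 1 (the coefficients have mixed signs, so the terms do not all align in phase there).

M_tri(1) = 8; |p(1)| = 0; equality at z=1: no.


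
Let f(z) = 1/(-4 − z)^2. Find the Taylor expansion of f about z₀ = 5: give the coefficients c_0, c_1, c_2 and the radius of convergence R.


Let w = z − z₀, so z = z₀ + w.
Then -4 − z = -4 − (z₀ + w) = (-4 − z₀) − w = -9 − w.
f(z) = 1/(-9 − w)^2 = (1/(-9)^2) · (1 − w/(-9))^{−2}.
By the binomial series (1−u)^{−2} = Σ_{n≥0} C(n+1, 1) u^n for |u|<1, with u = w/(-9):
  c_n = C(n+1, 1) / (-9)^(n+2).
  c_0 = 1/(-9)^2 = 1/81.
  c_1 = 2/(-9)^3 = -2/729.
  c_2 = 3/(-9)^4 = 1/2187.
The series is valid for |w/d| < 1, i.e. |z − z₀| < |d|.
Radius of convergence: R = |-4 − z₀| = |-9| = 9 (distance from z₀ to the singularity z = -4).

c_0 = 1/81, c_1 = -2/729, c_2 = 1/2187; R = 9.


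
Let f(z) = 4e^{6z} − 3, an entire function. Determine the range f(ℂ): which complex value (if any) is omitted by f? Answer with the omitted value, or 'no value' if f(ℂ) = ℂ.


Little Picard bounds the complement of f(ℂ) to at most one point.
e^{6z} is never zero on ℂ, so 4·e^{6z} takes every value in ℂ ∖ {0}. Adding -3 shifts the range to ℂ ∖ {-3}. Thus f omits exactly the value -3.

Omitted value: -3.


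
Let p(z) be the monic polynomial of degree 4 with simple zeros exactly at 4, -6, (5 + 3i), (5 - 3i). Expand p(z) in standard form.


The polynomial is p(z) = ∏_{α ∈ S} (z − α), where S = {4, -6, (5 + 3i), (5 - 3i)}.
Expanding the product yields: p(z) = z^4 -8·z^3 -10·z^2 + 308·z -816.
Note conjugate pairs combine to real quadratics: (z − (5+3i))(z − (5−3i)) = z² − 10z + 34.
The resulting polynomial has degree 4 and real coefficients as required.

p(z) = z^4 -8·z^3 -10·z^2 + 308·z -816.


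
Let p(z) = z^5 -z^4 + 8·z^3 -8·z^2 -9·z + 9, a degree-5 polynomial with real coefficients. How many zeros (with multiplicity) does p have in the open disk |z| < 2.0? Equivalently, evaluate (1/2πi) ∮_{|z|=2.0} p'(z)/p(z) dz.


The zeros of p are: 1, (0 + 3i), (0 - 3i), -1, 1.
Their magnitudes are: 1, 3, 3, 1, 1.
Zeros with |z| < R = 2.0: 1, -1, 1.
Count = 3.
By the argument principle, (1/2πi) ∮_{|z|=R} p'(z)/p(z) dz equals exactly this count.

Number of zeros inside |z| < 2.0: 3.


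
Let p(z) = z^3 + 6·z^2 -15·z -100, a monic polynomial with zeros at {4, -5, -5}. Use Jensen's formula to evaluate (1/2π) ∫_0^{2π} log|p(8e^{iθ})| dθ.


Zeros: -5, -5, 4; r = 8.
Inside |z| < r: -5, -5, 4. Outside (|z| ≥ r): ∅.
p(0) = -100, so log|p(0)| = log(100) = 4.6052.
Apply Jensen: I(r) = log|p(0)| + Σ_k log(r/|z_k|), summed over zeros inside |z| < r.
  log(r/|z_k|) for z_k = 4: log(8/4) = 0.6931
  log(r/|z_k|) for z_k = -5: log(8/5) = 0.4700
  log(r/|z_k|) for z_k = -5: log(8/5) = 0.4700
Sum over inside zeros: 1.6332.
I(r) = log|p(0)| + (inside sum) = 4.6052 + 1.6332 = 6.2383.
Closed form (all zeros inside, monic): I(r) = n·log(r) = 3·log(8) = 6.2383. ✓

I(r) ≈ 6.2383.


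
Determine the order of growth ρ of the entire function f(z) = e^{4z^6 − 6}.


|e^{4z^6 − 6}| = e^{Re(4·z^6) + -6} ≤ e^{4|z|^6 + -6} = e^{4r^6 + -6} on |z| = r, so ρ ≤ 6. Choosing z on |z|=r so that 4·z^6 is real positive (always possible by picking arg z appropriately) gives |f(z)| = e^{4r^6 + -6}, matching the bound. The additive constant -6 does not affect log log M(r) ~ 6·log r. Hence ρ = 6.
Therefore ρ = 6.

Order ρ = 6.


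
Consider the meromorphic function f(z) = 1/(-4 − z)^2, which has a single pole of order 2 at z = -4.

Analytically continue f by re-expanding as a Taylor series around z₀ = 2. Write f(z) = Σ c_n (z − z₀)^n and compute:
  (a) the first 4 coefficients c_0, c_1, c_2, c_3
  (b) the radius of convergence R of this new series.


Let w = z − z₀, so z = z₀ + w.
Then -4 − z = -4 − (z₀ + w) = (-4 − z₀) − w = -6 − w.
f(z) = 1/(-6 − w)^2 = (1/(-6)^2) · (1 − w/(-6))^{−2}.
By the binomial series (1−u)^{−2} = Σ_{n≥0} C(n+1, 1) u^n for |u|<1, with u = w/(-6):
  c_n = C(n+1, 1) / (-6)^(n+2).
  c_0 = 1/(-6)^2 = 1/36.
  c_1 = 2/(-6)^3 = -1/108.
  c_2 = 3/(-6)^4 = 1/432.
  c_3 = 4/(-6)^5 = -1/1944.
The series is valid for |w/d| < 1, i.e. |z − z₀| < |d|.
Radius of convergence: R = |-4 − z₀| = |-6| = 6 (distance from z₀ to the singularity z = -4).

c_0 = 1/36, c_1 = -1/108, c_2 = 1/432, c_3 = -1/1944; R = 6.


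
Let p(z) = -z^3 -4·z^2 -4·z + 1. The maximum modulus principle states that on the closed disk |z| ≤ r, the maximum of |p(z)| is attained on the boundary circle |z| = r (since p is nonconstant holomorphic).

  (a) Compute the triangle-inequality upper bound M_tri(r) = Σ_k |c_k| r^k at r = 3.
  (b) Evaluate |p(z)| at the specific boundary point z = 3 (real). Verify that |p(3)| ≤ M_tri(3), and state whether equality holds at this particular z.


Coefficients: c_0 = 1, c_1 = -4, c_2 = -4, c_3 = -1. Radius r = 3.
Part (a). Triangle bound: M_tri(r) = Σ_k |c_k| r^k
  = |1|·3^0 + |-4|·3^1 + |-4|·3^2 + |-1|·3^3
  = 1 + 12 + 36 + 27 = 76.
This bounds M(r) := max_{|z|=r} |p(z)| from above; equality holds iff all terms c_k z^k can be made to align in phase at a single z on |z|=r.
Part (b). At z = 3 (real, on the circle |z| = r):
  p(3) = (1)·3^0 + (-4)·3^1 + (-4)·3^2 + (-1)·3^3 = -74.
  |p(3)| = 74.
Check: |p(3)| = 74 ≤ 76 = M_tri(3). ✓ Equality does not hold at z = 3 (the coefficients have mixed signs, so the terms do not all align in phase there).

M_tri(3) = 76; |p(3)| = 74; equality at z=3: no.


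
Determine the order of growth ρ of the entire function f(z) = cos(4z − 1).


cos(w) is a linear combination of e^{iw} and e^{−iw} (or e^w, e^{−w} in the hyperbolic case), so |cos(w)| ≤ e^{|w|}. With w = 4z − 1, |w| ≤ 4|z| + 1 = 4r + 1 on |z| = r, giving M(r) ≤ e^{4r + 1}, so ρ ≤ 1. On a suitable ray (z = it for sin/cos; z = t for sinh/cosh, t real → ∞), |cos(4z − 1)| grows like e^{4|t|}/2, so ρ ≥ 1. Hence ρ = 1.
Therefore ρ = 1.

Order ρ = 1.


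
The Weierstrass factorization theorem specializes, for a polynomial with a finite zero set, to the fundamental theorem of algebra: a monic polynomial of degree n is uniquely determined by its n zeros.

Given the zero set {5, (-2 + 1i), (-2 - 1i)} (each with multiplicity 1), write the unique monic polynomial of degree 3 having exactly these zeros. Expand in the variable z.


The polynomial is p(z) = ∏_{α ∈ S} (z − α), where S = {5, (-2 + 1i), (-2 - 1i)}.
Expanding the product yields: p(z) = z^3 -z^2 -15·z -25.
Note conjugate pairs combine to real quadratics: (z − (-2+1i))(z − (-2−1i)) = z² + 4z + 5.
The resulting polynomial has degree 3 and real coefficients as required.

p(z) = z^3 -z^2 -15·z -25.


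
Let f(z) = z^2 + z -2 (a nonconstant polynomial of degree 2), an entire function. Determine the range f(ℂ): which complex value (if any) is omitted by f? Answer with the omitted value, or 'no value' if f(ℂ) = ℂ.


Little Picard bounds the complement of f(ℂ) to at most one point.
For every w ∈ ℂ, the equation p(z) − w = 0 is a nonconstant polynomial in z and hence has at least one root by the fundamental theorem of algebra. So p is surjective onto ℂ, omitting no value.

Omitted value: no value.


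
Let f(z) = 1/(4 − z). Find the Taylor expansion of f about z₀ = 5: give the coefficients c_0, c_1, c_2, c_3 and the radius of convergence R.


Let w = z − z₀, so z = z₀ + w.
Then 4 − z = 4 − (z₀ + w) = (4 − z₀) − w = -1 − w.
f(z) = 1/(-1 − w) = (1/(-1)) · 1/(1 − w/(-1)) = Σ_{n≥0} w^n / (-1)^(n+1).
So c_n = 1/(-1)^(n+1):
  c_0 = 1/(-1)^1 = -1.
  c_1 = 1/(-1)^2 = 1.
  c_2 = 1/(-1)^3 = -1.
  c_3 = 1/(-1)^4 = 1.
The series is valid for |w/d| < 1, i.e. |z − z₀| < |d|.
Radius of convergence: R = |4 − z₀| = |-1| = 1 (distance from z₀ to the singularity z = 4).

c_0 = -1, c_1 = 1, c_2 = -1, c_3 = 1; R = 1.


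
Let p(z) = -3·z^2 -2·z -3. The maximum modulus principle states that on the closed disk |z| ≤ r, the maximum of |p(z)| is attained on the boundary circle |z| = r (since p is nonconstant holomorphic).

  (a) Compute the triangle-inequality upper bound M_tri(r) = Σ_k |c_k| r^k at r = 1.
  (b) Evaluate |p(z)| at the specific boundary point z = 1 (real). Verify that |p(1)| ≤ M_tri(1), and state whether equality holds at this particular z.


Coefficients: c_0 = -3, c_1 = -2, c_2 = -3. Radius r = 1.
Part (a). Triangle bound: M_tri(r) = Σ_k |c_k| r^k
  = |-3|·1^0 + |-2|·1^1 + |-3|·1^2
  = 3 + 2 + 3 = 8.
This bounds M(r) := max_{|z|=r} |p(z)| from above; equality holds iff all terms c_k z^k can be made to align in phase at a single z on |z|=r.
Part (b). At z = 1 (real, on the circle |z| = r):
  p(1) = (-3)·1^0 + (-2)·1^1 + (-3)·1^2 = -8.
  |p(1)| = 8.
Since all nonzero coefficients share the same sign, |p(1)| = 8 = M_tri(1); the triangle bound is attained at z = 1, so in fact M(r) = 8.

M_tri(1) = 8; |p(1)| = 8; equality at z=1: yes.


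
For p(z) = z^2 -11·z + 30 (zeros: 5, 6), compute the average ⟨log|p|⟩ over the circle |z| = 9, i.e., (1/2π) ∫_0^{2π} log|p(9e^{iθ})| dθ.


Zeros: 5, 6; r = 9.
Inside |z| < r: 5, 6. Outside (|z| ≥ r): ∅.
p(0) = 30, so log|p(0)| = log(30) = 3.4012.
Apply Jensen: I(r) = log|p(0)| + Σ_k log(r/|z_k|), summed over zeros inside |z| < r.
  log(r/|z_k|) for z_k = 5: log(9/5) = 0.5878
  log(r/|z_k|) for z_k = 6: log(9/6) = 0.4055
Sum over inside zeros: 0.9933.
I(r) = log|p(0)| + (inside sum) = 3.4012 + 0.9933 = 4.3944.
Closed form (all zeros inside, monic): I(r) = n·log(r) = 2·log(9) = 4.3944. ✓

I(r) ≈ 4.3944.


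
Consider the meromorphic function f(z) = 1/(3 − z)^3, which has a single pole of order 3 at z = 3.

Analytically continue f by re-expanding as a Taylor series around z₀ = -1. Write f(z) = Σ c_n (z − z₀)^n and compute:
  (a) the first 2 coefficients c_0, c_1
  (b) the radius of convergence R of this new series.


Let w = z − z₀, so z = z₀ + w.
Then 3 − z = 3 − (z₀ + w) = (3 − z₀) − w = 4 − w.
f(z) = 1/(4 − w)^3 = (1/(4)^3) · (1 − w/(4))^{−3}.
By the binomial series (1−u)^{−3} = Σ_{n≥0} C(n+2, 2) u^n for |u|<1, with u = w/(4):
  c_n = C(n+2, 2) / (4)^(n+3).
  c_0 = 1/(4)^3 = 1/64.
  c_1 = 3/(4)^4 = 3/256.
The series is valid for |w/d| < 1, i.e. |z − z₀| < |d|.
Radius of convergence: R = |3 − z₀| = |4| = 4 (distance from z₀ to the singularity z = 3).

c_0 = 1/64, c_1 = 3/256; R = 4.


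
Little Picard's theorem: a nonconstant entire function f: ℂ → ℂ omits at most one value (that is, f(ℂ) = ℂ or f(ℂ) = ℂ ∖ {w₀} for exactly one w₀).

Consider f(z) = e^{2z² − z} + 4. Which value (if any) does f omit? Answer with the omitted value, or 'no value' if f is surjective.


Little Picard bounds the complement of f(ℂ) to at most one point.
The exponent g(z) = 2z² − z is a nonconstant polynomial, hence surjective onto ℂ. So e^{g(z)} takes every value in {e^w : w ∈ ℂ} = ℂ ∖ {0}. Adding 4 shifts the range to ℂ ∖ {4}. f omits exactly 4.

Omitted value: 4.


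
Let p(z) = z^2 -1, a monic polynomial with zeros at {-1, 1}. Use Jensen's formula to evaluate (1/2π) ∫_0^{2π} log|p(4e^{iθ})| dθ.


Zeros: -1, 1; r = 4.
Inside |z| < r: -1, 1. Outside (|z| ≥ r): ∅.
p(0) = -1, so log|p(0)| = log(1) = 0.0000.
Apply Jensen: I(r) = log|p(0)| + Σ_k log(r/|z_k|), summed over zeros inside |z| < r.
  log(r/|z_k|) for z_k = -1: log(4/1) = 1.3863
  log(r/|z_k|) for z_k = 1: log(4/1) = 1.3863
Sum over inside zeros: 2.7726.
I(r) = log|p(0)| + (inside sum) = 0.0000 + 2.7726 = 2.7726.
Closed form (all zeros inside, monic): I(r) = n·log(r) = 2·log(4) = 2.7726. ✓

I(r) ≈ 2.7726.


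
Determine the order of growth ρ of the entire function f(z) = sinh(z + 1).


sinh(w) is a linear combination of e^{iw} and e^{−iw} (or e^w, e^{−w} in the hyperbolic case), so |sinh(w)| ≤ e^{|w|}. With w = z + 1, |w| ≤ 1|z| + 1 = 1r + 1 on |z| = r, giving M(r) ≤ e^{1r + 1}, so ρ ≤ 1. On a suitable ray (z = it for sin/cos; z = t for sinh/cosh, t real → ∞), |sinh(z + 1)| grows like e^{1|t|}/2, so ρ ≥ 1. Hence ρ = 1.
Therefore ρ = 1.

Order ρ = 1.


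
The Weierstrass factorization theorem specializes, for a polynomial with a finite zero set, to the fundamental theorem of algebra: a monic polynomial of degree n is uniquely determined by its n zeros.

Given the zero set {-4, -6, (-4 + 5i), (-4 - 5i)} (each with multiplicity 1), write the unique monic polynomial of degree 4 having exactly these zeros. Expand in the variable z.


The polynomial is p(z) = ∏_{α ∈ S} (z − α), where S = {-4, -6, (-4 + 5i), (-4 - 5i)}.
Expanding the product yields: p(z) = z^4 + 18·z^3 + 145·z^2 + 602·z + 984.
Note conjugate pairs combine to real quadratics: (z − (-4+5i))(z − (-4−5i)) = z² + 8z + 41.
The resulting polynomial has degree 4 and real coefficients as required.

p(z) = z^4 + 18·z^3 + 145·z^2 + 602·z + 984.


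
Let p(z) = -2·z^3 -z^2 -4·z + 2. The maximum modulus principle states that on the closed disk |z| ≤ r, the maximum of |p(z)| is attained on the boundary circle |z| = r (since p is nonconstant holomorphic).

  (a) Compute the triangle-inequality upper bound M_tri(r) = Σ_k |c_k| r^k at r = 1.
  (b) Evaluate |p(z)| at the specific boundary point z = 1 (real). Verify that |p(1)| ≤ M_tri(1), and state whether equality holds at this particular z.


Coefficients: c_0 = 2, c_1 = -4, c_2 = -1, c_3 = -2. Radius r = 1.
Part (a). Triangle bound: M_tri(r) = Σ_k |c_k| r^k
  = |2|·1^0 + |-4|·1^1 + |-1|·1^2 + |-2|·1^3
  = 2 + 4 + 1 + 2 = 9.
This bounds M(r) := max_{|z|=r} |p(z)| from above; equality holds iff all terms c_k z^k can be made to align in phase at a single z on |z|=r.
Part (b). At z = 1 (real, on the circle |z| = r):
  p(1) = (2)·1^0 + (-4)·1^1 + (-1)·1^2 + (-2)·1^3 = -5.
  |p(1)| = 5.
Check: |p(1)| = 5 ≤ 9 = M_tri(1). ✓ Equality does not hold at z = 1 (the coefficients have mixed signs, so the terms do not all align in phase there).

M_tri(1) = 9; |p(1)| = 5; equality at z=1: no.


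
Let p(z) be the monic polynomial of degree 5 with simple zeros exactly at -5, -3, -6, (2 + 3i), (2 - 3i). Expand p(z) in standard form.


The polynomial is p(z) = ∏_{α ∈ S} (z − α), where S = {-5, -3, -6, (2 + 3i), (2 - 3i)}.
Expanding the product yields: p(z) = z^5 + 10·z^4 + 20·z^3 + 20·z^2 + 459·z + 1170.
Note conjugate pairs combine to real quadratics: (z − (2+3i))(z − (2−3i)) = z² − 4z + 13.
The resulting polynomial has degree 5 and real coefficients as required.

p(z) = z^5 + 10·z^4 + 20·z^3 + 20·z^2 + 459·z + 1170.


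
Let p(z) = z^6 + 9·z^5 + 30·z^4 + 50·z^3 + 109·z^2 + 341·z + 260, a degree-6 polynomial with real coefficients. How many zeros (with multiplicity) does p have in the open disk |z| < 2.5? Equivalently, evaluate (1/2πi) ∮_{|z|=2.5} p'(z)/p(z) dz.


The zeros of p are: (-3 + 2i), (-3 - 2i), (1 + 2i), (1 - 2i), -4, -1.
Their magnitudes are: 3.606, 3.606, 2.236, 2.236, 4, 1.
Zeros with |z| < R = 2.5: (1 + 2i), (1 - 2i), -1.
Count = 3.
By the argument principle, (1/2πi) ∮_{|z|=R} p'(z)/p(z) dz equals exactly this count.

Number of zeros inside |z| < 2.5: 3.


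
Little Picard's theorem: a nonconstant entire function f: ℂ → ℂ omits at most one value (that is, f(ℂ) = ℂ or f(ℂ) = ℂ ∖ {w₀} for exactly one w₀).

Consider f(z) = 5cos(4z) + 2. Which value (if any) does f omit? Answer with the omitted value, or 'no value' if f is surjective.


Little Picard bounds the complement of f(ℂ) to at most one point.
cos is entire and surjective onto ℂ: for every w ∈ ℂ, cos(ζ) = w has a solution ζ ∈ ℂ (e.g., via the complex inverse arccos). With ζ = 4z this gives z = ζ/(4). Then 5·cos(4z) takes every value in 5·ℂ = ℂ, and adding 2 is a bijection of ℂ. So f is surjective and omits no value. (Note: only on the real line is cos bounded by [−1, 1].)

Omitted value: no value.


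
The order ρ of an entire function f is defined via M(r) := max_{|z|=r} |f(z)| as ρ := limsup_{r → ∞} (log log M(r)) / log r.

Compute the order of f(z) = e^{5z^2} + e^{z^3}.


Each summand is entire of order 2 and 3 respectively (as in the single-exponential case). The order of a sum is at most the max of the orders, so ρ ≤ 3. For the lower bound: on |z|=r choose arg z so that 1z^3 is real positive; then |e^{1z^3}| = e^{1r^3} while |e^{5z^2}| ≤ e^{5r^2} = o(e^{1r^3}). So |f| ≥ e^{1r^3}(1 − o(1)) and ρ ≥ 3. Hence ρ = max(2, 3) = 3.
Therefore ρ = 3.

Order ρ = 3.


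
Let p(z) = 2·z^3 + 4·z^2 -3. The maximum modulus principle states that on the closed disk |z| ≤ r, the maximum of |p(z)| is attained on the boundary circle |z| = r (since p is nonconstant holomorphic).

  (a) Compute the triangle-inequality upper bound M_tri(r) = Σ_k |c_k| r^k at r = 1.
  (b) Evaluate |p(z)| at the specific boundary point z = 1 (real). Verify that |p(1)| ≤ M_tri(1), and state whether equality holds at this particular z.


Coefficients: c_0 = -3, c_1 = 0, c_2 = 4, c_3 = 2. Radius r = 1.
Part (a). Triangle bound: M_tri(r) = Σ_k |c_k| r^k
  = |-3|·1^0 + |0|·1^1 + |4|·1^2 + |2|·1^3
  = 3 + 0 + 4 + 2 = 9.
This bounds M(r) := max_{|z|=r} |p(z)| from above; equality holds iff all terms c_k z^k can be made to align in phase at a single z on |z|=r.
Part (b). At z = 1 (real, on the circle |z| = r):
  p(1) = (-3)·1^0 + (0)·1^1 + (4)·1^2 + (2)·1^3 = 3.
  |p(1)| = 3.
Check: |p(1)| = 3 ≤ 9 = M_tri(1). ✓ Equality does not hold at z = 1 (the coefficients have mixed signs, so the terms do not all align in phase there).

M_tri(1) = 9; |p(1)| = 3; equality at z=1: no.


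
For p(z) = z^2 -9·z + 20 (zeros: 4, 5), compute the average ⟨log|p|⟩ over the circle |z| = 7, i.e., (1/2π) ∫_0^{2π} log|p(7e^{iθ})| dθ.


Zeros: 4, 5; r = 7.
Inside |z| < r: 4, 5. Outside (|z| ≥ r): ∅.
p(0) = 20, so log|p(0)| = log(20) = 2.9957.
Apply Jensen: I(r) = log|p(0)| + Σ_k log(r/|z_k|), summed over zeros inside |z| < r.
  log(r/|z_k|) for z_k = 4: log(7/4) = 0.5596
  log(r/|z_k|) for z_k = 5: log(7/5) = 0.3365
Sum over inside zeros: 0.8961.
I(r) = log|p(0)| + (inside sum) = 2.9957 + 0.8961 = 3.8918.
Closed form (all zeros inside, monic): I(r) = n·log(r) = 2·log(7) = 3.8918. ✓

I(r) ≈ 3.8918.


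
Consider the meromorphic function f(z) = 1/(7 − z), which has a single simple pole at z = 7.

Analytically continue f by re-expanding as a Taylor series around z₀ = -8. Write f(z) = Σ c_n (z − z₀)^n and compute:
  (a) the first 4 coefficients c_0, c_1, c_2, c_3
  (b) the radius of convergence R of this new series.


Let w = z − z₀, so z = z₀ + w.
Then 7 − z = 7 − (z₀ + w) = (7 − z₀) − w = 15 − w.
f(z) = 1/(15 − w) = (1/(15)) · 1/(1 − w/(15)) = Σ_{n≥0} w^n / (15)^(n+1).
So c_n = 1/(15)^(n+1):
  c_0 = 1/(15)^1 = 1/15.
  c_1 = 1/(15)^2 = 1/225.
  c_2 = 1/(15)^3 = 1/3375.
  c_3 = 1/(15)^4 = 1/50625.
The series is valid for |w/d| < 1, i.e. |z − z₀| < |d|.
Radius of convergence: R = |7 − z₀| = |15| = 15 (distance from z₀ to the singularity z = 7).

c_0 = 1/15, c_1 = 1/225, c_2 = 1/3375, c_3 = 1/50625; R = 15.


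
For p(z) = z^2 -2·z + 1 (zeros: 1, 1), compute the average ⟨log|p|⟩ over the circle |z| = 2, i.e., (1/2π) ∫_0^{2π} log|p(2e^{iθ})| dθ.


Zeros: 1, 1; r = 2.
Inside |z| < r: 1, 1. Outside (|z| ≥ r): ∅.
p(0) = 1, so log|p(0)| = log(1) = 0.0000.
Apply Jensen: I(r) = log|p(0)| + Σ_k log(r/|z_k|), summed over zeros inside |z| < r.
  log(r/|z_k|) for z_k = 1: log(2/1) = 0.6931
  log(r/|z_k|) for z_k = 1: log(2/1) = 0.6931
Sum over inside zeros: 1.3863.
I(r) = log|p(0)| + (inside sum) = 0.0000 + 1.3863 = 1.3863.
Closed form (all zeros inside, monic): I(r) = n·log(r) = 2·log(2) = 1.3863. ✓

I(r) ≈ 1.3863.


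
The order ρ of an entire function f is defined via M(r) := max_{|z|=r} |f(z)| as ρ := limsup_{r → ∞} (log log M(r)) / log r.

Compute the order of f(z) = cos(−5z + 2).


cos(w) is a linear combination of e^{iw} and e^{−iw} (or e^w, e^{−w} in the hyperbolic case), so |cos(w)| ≤ e^{|w|}. With w = −5z + 2, |w| ≤ 5|z| + 2 = 5r + 2 on |z| = r, giving M(r) ≤ e^{5r + 2}, so ρ ≤ 1. On a suitable ray (z = it for sin/cos; z = t for sinh/cosh, t real → ∞), |cos(−5z + 2)| grows like e^{5|t|}/2, so ρ ≥ 1. Hence ρ = 1.
Therefore ρ = 1.

Order ρ = 1.


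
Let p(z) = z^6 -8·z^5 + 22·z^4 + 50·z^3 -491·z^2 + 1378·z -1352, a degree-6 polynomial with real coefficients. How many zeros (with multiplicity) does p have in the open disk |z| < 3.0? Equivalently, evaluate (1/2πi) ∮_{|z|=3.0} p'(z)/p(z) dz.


The zeros of p are: (2 + 3i), (2 - 3i), (3 + 2i), (3 - 2i), -4, 2.
Their magnitudes are: 3.606, 3.606, 3.606, 3.606, 4, 2.
Zeros with |z| < R = 3.0: 2.
Count = 1.
By the argument principle, (1/2πi) ∮_{|z|=R} p'(z)/p(z) dz equals exactly this count.

Number of zeros inside |z| < 3.0: 1.


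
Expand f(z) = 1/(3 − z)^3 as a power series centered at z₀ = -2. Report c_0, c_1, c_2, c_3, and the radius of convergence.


Let w = z − z₀, so z = z₀ + w.
Then 3 − z = 3 − (z₀ + w) = (3 − z₀) − w = 5 − w.
f(z) = 1/(5 − w)^3 = (1/(5)^3) · (1 − w/(5))^{−3}.
By the binomial series (1−u)^{−3} = Σ_{n≥0} C(n+2, 2) u^n for |u|<1, with u = w/(5):
  c_n = C(n+2, 2) / (5)^(n+3).
  c_0 = 1/(5)^3 = 1/125.
  c_1 = 3/(5)^4 = 3/625.
  c_2 = 6/(5)^5 = 6/3125.
  c_3 = 10/(5)^6 = 2/3125.
The series is valid for |w/d| < 1, i.e. |z − z₀| < |d|.
Radius of convergence: R = |3 − z₀| = |5| = 5 (distance from z₀ to the singularity z = 3).

c_0 = 1/125, c_1 = 3/625, c_2 = 6/3125, c_3 = 2/3125; R = 5.


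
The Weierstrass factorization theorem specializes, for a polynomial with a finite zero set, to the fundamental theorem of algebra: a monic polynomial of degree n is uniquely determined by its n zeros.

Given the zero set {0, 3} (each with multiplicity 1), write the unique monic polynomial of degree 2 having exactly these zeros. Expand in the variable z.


The polynomial is p(z) = ∏_{α ∈ S} (z − α), where S = {0, 3}.
Expanding the product yields: p(z) = z^2 -3·z.
The resulting polynomial has degree 2 and real coefficients as required.

p(z) = z^2 -3·z.


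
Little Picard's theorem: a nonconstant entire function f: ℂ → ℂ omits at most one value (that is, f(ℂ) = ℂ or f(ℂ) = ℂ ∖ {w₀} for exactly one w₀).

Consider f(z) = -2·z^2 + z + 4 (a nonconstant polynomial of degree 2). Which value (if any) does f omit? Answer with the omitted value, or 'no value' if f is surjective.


Little Picard bounds the complement of f(ℂ) to at most one point.
For every w ∈ ℂ, the equation p(z) − w = 0 is a nonconstant polynomial in z and hence has at least one root by the fundamental theorem of algebra. So p is surjective onto ℂ, omitting no value.

Omitted value: no value.


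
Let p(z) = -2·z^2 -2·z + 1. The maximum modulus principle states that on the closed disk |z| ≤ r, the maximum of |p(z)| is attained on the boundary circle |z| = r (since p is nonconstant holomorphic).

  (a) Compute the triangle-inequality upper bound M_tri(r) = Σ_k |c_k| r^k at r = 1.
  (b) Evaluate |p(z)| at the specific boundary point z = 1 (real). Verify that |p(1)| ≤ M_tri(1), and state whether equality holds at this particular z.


Coefficients: c_0 = 1, c_1 = -2, c_2 = -2. Radius r = 1.
Part (a). Triangle bound: M_tri(r) = Σ_k |c_k| r^k
  = |1|·1^0 + |-2|·1^1 + |-2|·1^2
  = 1 + 2 + 2 = 5.
This bounds M(r) := max_{|z|=r} |p(z)| from above; equality holds iff all terms c_k z^k can be made to align in phase at a single z on |z|=r.
Part (b). At z = 1 (real, on the circle |z| = r):
  p(1) = (1)·1^0 + (-2)·1^1 + (-2)·1^2 = -3.
  |p(1)| = 3.
Check: |p(1)| = 3 ≤ 5 = M_tri(1). ✓ Equality does not hold at z = 1 (the coefficients have mixed signs, so the terms do not all align in phase there).

M_tri(1) = 5; |p(1)| = 3; equality at z=1: no.


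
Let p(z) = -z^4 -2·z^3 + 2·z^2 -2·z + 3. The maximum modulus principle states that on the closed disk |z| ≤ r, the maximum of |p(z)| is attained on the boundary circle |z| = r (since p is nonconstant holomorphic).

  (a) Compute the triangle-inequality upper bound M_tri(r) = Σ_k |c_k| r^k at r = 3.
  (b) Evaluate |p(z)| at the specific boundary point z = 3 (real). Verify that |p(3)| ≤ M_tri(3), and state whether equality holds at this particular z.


Coefficients: c_0 = 3, c_1 = -2, c_2 = 2, c_3 = -2, c_4 = -1. Radius r = 3.
Part (a). Triangle bound: M_tri(r) = Σ_k |c_k| r^k
  = |3|·3^0 + |-2|·3^1 + |2|·3^2 + |-2|·3^3 + |-1|·3^4
  = 3 + 6 + 18 + 54 + 81 = 162.
This bounds M(r) := max_{|z|=r} |p(z)| from above; equality holds iff all terms c_k z^k can be made to align in phase at a single z on |z|=r.
Part (b). At z = 3 (real, on the circle |z| = r):
  p(3) = (3)·3^0 + (-2)·3^1 + (2)·3^2 + (-2)·3^3 + (-1)·3^4 = -120.
  |p(3)| = 120.
Check: |p(3)| = 120 ≤ 162 = M_tri(3). ✓ Equality does not hold at z = 3 (the coefficients have mixed signs, so the terms do not all align in phase there).

M_tri(3) = 162; |p(3)| = 120; equality at z=3: no.


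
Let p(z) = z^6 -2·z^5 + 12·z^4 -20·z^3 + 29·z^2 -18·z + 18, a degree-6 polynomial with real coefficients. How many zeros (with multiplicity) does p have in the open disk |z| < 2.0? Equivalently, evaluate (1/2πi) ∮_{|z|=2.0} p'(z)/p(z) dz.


The zeros of p are: (0 + 1i), (0 - 1i), (1 + 1i), (1 - 1i), (0 + 3i), (0 - 3i).
Their magnitudes are: 1, 1, 1.414, 1.414, 3, 3.
Zeros with |z| < R = 2.0: (0 + 1i), (0 - 1i), (1 + 1i), (1 - 1i).
Count = 4.
By the argument principle, (1/2πi) ∮_{|z|=R} p'(z)/p(z) dz equals exactly this count.

Number of zeros inside |z| < 2.0: 4.


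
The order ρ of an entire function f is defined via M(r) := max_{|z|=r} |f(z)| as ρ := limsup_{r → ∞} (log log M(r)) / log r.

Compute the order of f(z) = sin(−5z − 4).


sin(w) is a linear combination of e^{iw} and e^{−iw} (or e^w, e^{−w} in the hyperbolic case), so |sin(w)| ≤ e^{|w|}. With w = −5z − 4, |w| ≤ 5|z| + 4 = 5r + 4 on |z| = r, giving M(r) ≤ e^{5r + 4}, so ρ ≤ 1. On a suitable ray (z = it for sin/cos; z = t for sinh/cosh, t real → ∞), |sin(−5z − 4)| grows like e^{5|t|}/2, so ρ ≥ 1. Hence ρ = 1.
Therefore ρ = 1.

Order ρ = 1.


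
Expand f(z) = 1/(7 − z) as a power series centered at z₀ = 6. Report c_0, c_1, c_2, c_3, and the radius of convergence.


Let w = z − z₀, so z = z₀ + w.
Then 7 − z = 7 − (z₀ + w) = (7 − z₀) − w = 1 − w.
f(z) = 1/(1 − w) = (1/(1)) · 1/(1 − w/(1)) = Σ_{n≥0} w^n / (1)^(n+1).
So c_n = 1/(1)^(n+1):
  c_0 = 1/(1)^1 = 1.
  c_1 = 1/(1)^2 = 1.
  c_2 = 1/(1)^3 = 1.
  c_3 = 1/(1)^4 = 1.
The series is valid for |w/d| < 1, i.e. |z − z₀| < |d|.
Radius of convergence: R = |7 − z₀| = |1| = 1 (distance from z₀ to the singularity z = 7).

c_0 = 1, c_1 = 1, c_2 = 1, c_3 = 1; R = 1.


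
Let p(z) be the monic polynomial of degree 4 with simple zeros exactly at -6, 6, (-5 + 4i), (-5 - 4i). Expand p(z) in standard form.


The polynomial is p(z) = ∏_{α ∈ S} (z − α), where S = {-6, 6, (-5 + 4i), (-5 - 4i)}.
Expanding the product yields: p(z) = z^4 + 10·z^3 + 5·z^2 -360·z -1476.
Note conjugate pairs combine to real quadratics: (z − (-5+4i))(z − (-5−4i)) = z² + 10z + 41.
The resulting polynomial has degree 4 and real coefficients as required.

p(z) = z^4 + 10·z^3 + 5·z^2 -360·z -1476.


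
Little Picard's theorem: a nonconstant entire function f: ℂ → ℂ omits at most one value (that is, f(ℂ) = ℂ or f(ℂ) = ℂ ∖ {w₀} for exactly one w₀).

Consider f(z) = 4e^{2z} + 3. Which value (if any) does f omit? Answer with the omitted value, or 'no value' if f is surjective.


Little Picard bounds the complement of f(ℂ) to at most one point.
e^{2z} is never zero on ℂ, so 4·e^{2z} takes every value in ℂ ∖ {0}. Adding 3 shifts the range to ℂ ∖ {3}. Thus f omits exactly the value 3.

Omitted value: 3.


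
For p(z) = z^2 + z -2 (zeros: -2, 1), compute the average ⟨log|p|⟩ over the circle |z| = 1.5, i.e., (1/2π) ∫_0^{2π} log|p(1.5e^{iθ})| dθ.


Zeros: -2, 1; r = 1.5.
Inside |z| < r: 1. Outside (|z| ≥ r): -2.
p(0) = -2, so log|p(0)| = log(2) = 0.6931.
Apply Jensen: I(r) = log|p(0)| + Σ_k log(r/|z_k|), summed over zeros inside |z| < r.
  log(r/|z_k|) for z_k = 1: log(1.5/1) = 0.4055
  Outside zeros (-2) contribute nothing to the Jensen sum.
Sum over inside zeros: 0.4055.
I(r) = log|p(0)| + (inside sum) = 0.6931 + 0.4055 = 1.0986.
Note: since some zeros are outside |z| ≤ r, the simplified n·log(r) form does NOT apply — only the inside zeros contribute.

I(r) ≈ 1.0986.


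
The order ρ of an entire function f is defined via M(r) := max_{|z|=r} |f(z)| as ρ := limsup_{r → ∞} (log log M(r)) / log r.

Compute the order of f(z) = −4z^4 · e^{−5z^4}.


M(r) = max_{|z|=r} |-4|·|z|^4·|e^{−5z^4}| = 4·r^4 · e^{5r^4} (the factors attain their maxima compatibly on |z|=r). Then log M(r) = log 4 + 4·log r + 5r^4, dominated by the last term, so log log M(r) ~ 4·log r. The polynomial factor -4z^4 contributes only a log r term and does not affect the order. ρ = 4.
Therefore ρ = 4.

Order ρ = 4.


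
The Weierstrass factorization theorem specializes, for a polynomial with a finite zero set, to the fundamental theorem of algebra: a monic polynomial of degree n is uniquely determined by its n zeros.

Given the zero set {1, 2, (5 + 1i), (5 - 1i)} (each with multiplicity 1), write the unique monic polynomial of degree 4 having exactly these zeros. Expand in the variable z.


The polynomial is p(z) = ∏_{α ∈ S} (z − α), where S = {1, 2, (5 + 1i), (5 - 1i)}.
Expanding the product yields: p(z) = z^4 -13·z^3 + 58·z^2 -98·z + 52.
Note conjugate pairs combine to real quadratics: (z − (5+1i))(z − (5−1i)) = z² − 10z + 26.
The resulting polynomial has degree 4 and real coefficients as required.

p(z) = z^4 -13·z^3 + 58·z^2 -98·z + 52.


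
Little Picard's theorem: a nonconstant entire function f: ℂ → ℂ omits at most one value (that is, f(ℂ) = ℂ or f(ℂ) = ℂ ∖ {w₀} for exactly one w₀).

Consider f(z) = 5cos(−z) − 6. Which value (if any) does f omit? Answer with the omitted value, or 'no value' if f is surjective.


Little Picard bounds the complement of f(ℂ) to at most one point.
cos is entire and surjective onto ℂ: for every w ∈ ℂ, cos(ζ) = w has a solution ζ ∈ ℂ (e.g., via the complex inverse arccos). With ζ = −z this gives z = ζ/(-1). Then 5·cos(−z) takes every value in 5·ℂ = ℂ, and adding -6 is a bijection of ℂ. So f is surjective and omits no value. (Note: only on the real line is cos bounded by [−1, 1].)

Omitted value: no value.


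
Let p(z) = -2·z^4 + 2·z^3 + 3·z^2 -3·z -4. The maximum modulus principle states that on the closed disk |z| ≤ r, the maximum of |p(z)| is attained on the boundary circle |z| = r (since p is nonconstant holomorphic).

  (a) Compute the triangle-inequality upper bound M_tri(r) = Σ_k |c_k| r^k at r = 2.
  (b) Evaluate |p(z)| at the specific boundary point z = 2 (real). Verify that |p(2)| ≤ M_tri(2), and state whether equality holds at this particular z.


Coefficients: c_0 = -4, c_1 = -3, c_2 = 3, c_3 = 2, c_4 = -2. Radius r = 2.
Part (a). Triangle bound: M_tri(r) = Σ_k |c_k| r^k
  = |-4|·2^0 + |-3|·2^1 + |3|·2^2 + |2|·2^3 + |-2|·2^4
  = 4 + 6 + 12 + 16 + 32 = 70.
This bounds M(r) := max_{|z|=r} |p(z)| from above; equality holds iff all terms c_k z^k can be made to align in phase at a single z on |z|=r.
Part (b). At z = 2 (real, on the circle |z| = r):
  p(2) = (-4)·2^0 + (-3)·2^1 + (3)·2^2 + (2)·2^3 + (-2)·2^4 = -14.
  |p(2)| = 14.
Check: |p(2)| = 14 ≤ 70 = M_tri(2). ✓ Equality does not hold at z = 2 (the coefficients have mixed signs, so the terms do not all align in phase there).

M_tri(2) = 70; |p(2)| = 14; equality at z=2: no.


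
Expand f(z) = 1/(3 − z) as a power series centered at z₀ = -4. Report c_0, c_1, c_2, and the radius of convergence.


Let w = z − z₀, so z = z₀ + w.
Then 3 − z = 3 − (z₀ + w) = (3 − z₀) − w = 7 − w.
f(z) = 1/(7 − w) = (1/(7)) · 1/(1 − w/(7)) = Σ_{n≥0} w^n / (7)^(n+1).
So c_n = 1/(7)^(n+1):
  c_0 = 1/(7)^1 = 1/7.
  c_1 = 1/(7)^2 = 1/49.
  c_2 = 1/(7)^3 = 1/343.
The series is valid for |w/d| < 1, i.e. |z − z₀| < |d|.
Radius of convergence: R = |3 − z₀| = |7| = 7 (distance from z₀ to the singularity z = 3).

c_0 = 1/7, c_1 = 1/49, c_2 = 1/343; R = 7.


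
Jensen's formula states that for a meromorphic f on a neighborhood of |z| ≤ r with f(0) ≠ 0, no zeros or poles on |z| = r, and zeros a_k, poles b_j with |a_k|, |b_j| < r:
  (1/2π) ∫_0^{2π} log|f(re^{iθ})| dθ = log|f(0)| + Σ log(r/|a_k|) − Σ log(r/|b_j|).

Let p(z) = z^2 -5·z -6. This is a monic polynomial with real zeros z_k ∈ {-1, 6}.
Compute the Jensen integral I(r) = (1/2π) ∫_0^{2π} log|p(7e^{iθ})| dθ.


Zeros: -1, 6; r = 7.
Inside |z| < r: -1, 6. Outside (|z| ≥ r): ∅.
p(0) = -6, so log|p(0)| = log(6) = 1.7918.
Apply Jensen: I(r) = log|p(0)| + Σ_k log(r/|z_k|), summed over zeros inside |z| < r.
  log(r/|z_k|) for z_k = -1: log(7/1) = 1.9459
  log(r/|z_k|) for z_k = 6: log(7/6) = 0.1542
Sum over inside zeros: 2.1001.
I(r) = log|p(0)| + (inside sum) = 1.7918 + 2.1001 = 3.8918.
Closed form (all zeros inside, monic): I(r) = n·log(r) = 2·log(7) = 3.8918. ✓

I(r) ≈ 3.8918.


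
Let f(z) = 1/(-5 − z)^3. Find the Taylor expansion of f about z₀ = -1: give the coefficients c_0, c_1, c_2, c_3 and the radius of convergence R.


Let w = z − z₀, so z = z₀ + w.
Then -5 − z = -5 − (z₀ + w) = (-5 − z₀) − w = -4 − w.
f(z) = 1/(-4 − w)^3 = (1/(-4)^3) · (1 − w/(-4))^{−3}.
By the binomial series (1−u)^{−3} = Σ_{n≥0} C(n+2, 2) u^n for |u|<1, with u = w/(-4):
  c_n = C(n+2, 2) / (-4)^(n+3).
  c_0 = 1/(-4)^3 = -1/64.
  c_1 = 3/(-4)^4 = 3/256.
  c_2 = 6/(-4)^5 = -3/512.
  c_3 = 10/(-4)^6 = 5/2048.
The series is valid for |w/d| < 1, i.e. |z − z₀| < |d|.
Radius of convergence: R = |-5 − z₀| = |-4| = 4 (distance from z₀ to the singularity z = -5).

c_0 = -1/64, c_1 = 3/256, c_2 = -3/512, c_3 = 5/2048; R = 4.


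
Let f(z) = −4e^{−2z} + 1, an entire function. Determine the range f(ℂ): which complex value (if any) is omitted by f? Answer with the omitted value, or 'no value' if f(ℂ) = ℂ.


Little Picard bounds the complement of f(ℂ) to at most one point.
e^{−2z} is never zero on ℂ, so -4·e^{−2z} takes every value in ℂ ∖ {0}. Adding 1 shifts the range to ℂ ∖ {1}. Thus f omits exactly the value 1.

Omitted value: 1.


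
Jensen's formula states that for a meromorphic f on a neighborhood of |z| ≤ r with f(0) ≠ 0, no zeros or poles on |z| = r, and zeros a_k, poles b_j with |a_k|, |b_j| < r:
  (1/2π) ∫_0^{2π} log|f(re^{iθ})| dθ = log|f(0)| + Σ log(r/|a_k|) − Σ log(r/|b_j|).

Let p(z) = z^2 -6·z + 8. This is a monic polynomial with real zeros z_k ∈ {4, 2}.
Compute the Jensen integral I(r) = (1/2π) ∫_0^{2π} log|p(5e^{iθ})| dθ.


Zeros: 2, 4; r = 5.
Inside |z| < r: 2, 4. Outside (|z| ≥ r): ∅.
p(0) = 8, so log|p(0)| = log(8) = 2.0794.
Apply Jensen: I(r) = log|p(0)| + Σ_k log(r/|z_k|), summed over zeros inside |z| < r.
  log(r/|z_k|) for z_k = 4: log(5/4) = 0.2231
  log(r/|z_k|) for z_k = 2: log(5/2) = 0.9163
Sum over inside zeros: 1.1394.
I(r) = log|p(0)| + (inside sum) = 2.0794 + 1.1394 = 3.2189.
Closed form (all zeros inside, monic): I(r) = n·log(r) = 2·log(5) = 3.2189. ✓

I(r) ≈ 3.2189.
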